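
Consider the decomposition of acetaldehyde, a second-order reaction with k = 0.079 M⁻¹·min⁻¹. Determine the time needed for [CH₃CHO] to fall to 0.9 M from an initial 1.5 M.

5.626 min

Step 1: For second-order: t = (1/[CH₃CHO] - 1/[CH₃CHO]₀)/k
Step 2: t = (1/0.9 - 1/1.5)/0.079
Step 3: t = (1.111 - 0.6667)/0.079
Step 4: t = 0.4444/0.079 = 5.626 min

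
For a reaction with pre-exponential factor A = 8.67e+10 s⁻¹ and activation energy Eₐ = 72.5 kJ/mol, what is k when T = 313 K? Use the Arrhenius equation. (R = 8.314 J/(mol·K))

6.89e-02 s⁻¹

Step 1: Use the Arrhenius equation: k = A × exp(-Eₐ/RT)
Step 2: Convert Eₐ to J/mol: 72.5 kJ/mol = 72500 J/mol
Step 3: Calculate the exponent: -Eₐ/(RT) = -72500/(8.314 × 313) = -27.86016
Step 4: k = 8.67e+10 × exp(-27.86016)
Step 5: k = 8.67e+10 × 7.95218e-13 = 6.8945e-02 s⁻¹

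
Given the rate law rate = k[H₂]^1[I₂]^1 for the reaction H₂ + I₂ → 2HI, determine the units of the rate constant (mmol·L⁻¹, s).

(mmol·L⁻¹)⁻¹·s⁻¹

Step 1: Overall order = 1 + 1 = 2.
Step 2: rate has units mmol·L⁻¹·s⁻¹; [H₂]^1[I₂]^1 has units (mmol·L⁻¹)^2.
Step 3: k = rate/([H₂]^1[I₂]^1), so units of k = (mmol·L⁻¹)^(1-2)·s⁻¹ = (mmol·L⁻¹)⁻¹·s⁻¹.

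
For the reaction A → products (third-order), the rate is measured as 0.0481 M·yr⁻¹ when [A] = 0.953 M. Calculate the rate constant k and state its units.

0.05557 M⁻²·yr⁻¹

Step 1: rate = k[A]^3, so k = rate / [A]^3.
Step 2: k = 0.0481 / (0.953)^3 = 0.0481 / 0.8655.
Step 3: k = 0.05557 M⁻²·yr⁻¹.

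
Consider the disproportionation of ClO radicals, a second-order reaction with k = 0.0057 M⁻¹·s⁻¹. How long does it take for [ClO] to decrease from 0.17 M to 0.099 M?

740.1 s

Step 1: For second-order: t = (1/[ClO] - 1/[ClO]₀)/k
Step 2: t = (1/0.099 - 1/0.17)/0.0057
Step 3: t = (10.1 - 5.882)/0.0057
Step 4: t = 4.219/0.0057 = 740.1 s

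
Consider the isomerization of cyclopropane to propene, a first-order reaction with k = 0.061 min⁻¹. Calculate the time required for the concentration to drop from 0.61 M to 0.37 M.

8.196 min

Step 1: For first-order: t = ln([cyclopropane]₀/[cyclopropane])/k
Step 2: t = ln(0.61/0.37)/0.061
Step 3: t = ln(1.649)/0.061
Step 4: t = 0.5/0.061 = 8.196 min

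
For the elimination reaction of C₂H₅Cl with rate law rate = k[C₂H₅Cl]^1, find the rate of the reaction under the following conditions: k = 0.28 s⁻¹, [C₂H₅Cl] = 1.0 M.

0.28 M/s

Step 1: Identify the rate law: rate = k[C₂H₅Cl]^1
Step 2: Substitute values: rate = 0.28 × (1.0)^1
Step 3: Calculate: rate = 0.28 × 1 = 0.28 M/s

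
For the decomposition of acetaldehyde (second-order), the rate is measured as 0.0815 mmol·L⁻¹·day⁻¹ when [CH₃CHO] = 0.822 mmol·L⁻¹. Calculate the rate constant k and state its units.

0.1206 (mmol·L⁻¹)⁻¹·day⁻¹

Step 1: rate = k[CH₃CHO]^2, so k = rate / [CH₃CHO]^2.
Step 2: k = 0.0815 / (0.822)^2 = 0.0815 / 0.6757.
Step 3: k = 0.1206 (mmol·L⁻¹)⁻¹·day⁻¹.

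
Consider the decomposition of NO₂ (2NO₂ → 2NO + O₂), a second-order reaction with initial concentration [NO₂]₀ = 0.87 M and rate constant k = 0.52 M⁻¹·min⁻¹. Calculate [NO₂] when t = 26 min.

0.06817 M

Step 1: For a second-order reaction: 1/[NO₂] = 1/[NO₂]₀ + kt
Step 2: 1/[NO₂] = 1/0.87 + 0.52 × 26
Step 3: 1/[NO₂] = 1.149 + 13.52 = 14.67
Step 4: [NO₂] = 1/14.67 = 0.06817 M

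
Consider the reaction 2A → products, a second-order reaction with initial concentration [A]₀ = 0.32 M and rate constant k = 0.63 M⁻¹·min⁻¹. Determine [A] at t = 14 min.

0.08372 M

Step 1: For a second-order reaction: 1/[A] = 1/[A]₀ + kt
Step 2: 1/[A] = 1/0.32 + 0.63 × 14
Step 3: 1/[A] = 3.125 + 8.82 = 11.95
Step 4: [A] = 1/11.95 = 0.08372 M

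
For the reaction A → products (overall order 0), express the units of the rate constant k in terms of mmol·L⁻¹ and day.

mmol·L⁻¹·day⁻¹

Step 1: For overall order n, rate = k × (concentration)^n.
Step 2: Rate has units mmol·L⁻¹·day⁻¹; concentration term has units (mmol·L⁻¹)^0.
Step 3: k = rate / (concentration)^n, so units of k = (mmol·L⁻¹)^(1-0)·day⁻¹ = mmol·L⁻¹·day⁻¹.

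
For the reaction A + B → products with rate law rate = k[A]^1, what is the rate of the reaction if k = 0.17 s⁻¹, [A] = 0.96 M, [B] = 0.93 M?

0.1632 M/s

Step 1: The rate law is rate = k[A]^1
Step 2: Note that the rate does not depend on [B] (zero order in B).
Step 3: rate = 0.17 × (0.96)^1 = 0.1632 M/s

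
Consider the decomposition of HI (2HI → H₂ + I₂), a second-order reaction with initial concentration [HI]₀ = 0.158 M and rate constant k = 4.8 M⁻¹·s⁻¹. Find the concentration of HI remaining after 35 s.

0.005736 M

Step 1: For a second-order reaction: 1/[HI] = 1/[HI]₀ + kt
Step 2: 1/[HI] = 1/0.158 + 4.8 × 35
Step 3: 1/[HI] = 6.329 + 168 = 174.3
Step 4: [HI] = 1/174.3 = 0.005736 M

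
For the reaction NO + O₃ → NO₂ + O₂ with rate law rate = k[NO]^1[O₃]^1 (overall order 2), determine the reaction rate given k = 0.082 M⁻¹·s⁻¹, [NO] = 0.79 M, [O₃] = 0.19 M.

0.01231 M/s

Step 1: The rate law is rate = k[NO]^1[O₃]^1, overall order = 1+1 = 2
Step 2: Substitute values: rate = 0.082 × (0.79)^1 × (0.19)^1
Step 3: rate = 0.082 × 0.79 × 0.19 = 0.0123082 M/s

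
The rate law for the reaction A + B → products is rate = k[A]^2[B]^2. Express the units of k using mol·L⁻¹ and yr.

(mol·L⁻¹)⁻³·yr⁻¹

Step 1: Overall order = 2 + 2 = 4.
Step 2: rate has units mol·L⁻¹·yr⁻¹; [A]^2[B]^2 has units (mol·L⁻¹)^4.
Step 3: k = rate/([A]^2[B]^2), so units of k = (mol·L⁻¹)^(1-4)·yr⁻¹ = (mol·L⁻¹)⁻³·yr⁻¹.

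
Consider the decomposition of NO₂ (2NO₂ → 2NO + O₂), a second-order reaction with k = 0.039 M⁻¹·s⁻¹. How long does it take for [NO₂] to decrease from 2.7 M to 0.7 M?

27.13 s

Step 1: For second-order: t = (1/[NO₂] - 1/[NO₂]₀)/k
Step 2: t = (1/0.7 - 1/2.7)/0.039
Step 3: t = (1.429 - 0.3704)/0.039
Step 4: t = 1.058/0.039 = 27.13 s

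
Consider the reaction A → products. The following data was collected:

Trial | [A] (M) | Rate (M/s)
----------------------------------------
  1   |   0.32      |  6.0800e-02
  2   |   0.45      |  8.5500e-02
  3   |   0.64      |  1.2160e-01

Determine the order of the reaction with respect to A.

first order (1)

Step 1: Compare trials to find order n where rate₂/rate₁ = ([A]₂/[A]₁)^n
Step 2: rate₂/rate₁ = 8.5500e-02/6.0800e-02 = 1.406
Step 3: [A]₂/[A]₁ = 0.45/0.32 = 1.406
Step 4: n = ln(1.406)/ln(1.406) = 1.00 ≈ 1
Step 5: The reaction is first order in A.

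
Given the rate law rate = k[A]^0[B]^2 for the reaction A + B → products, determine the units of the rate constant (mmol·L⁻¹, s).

(mmol·L⁻¹)⁻¹·s⁻¹

Step 1: Overall order = 0 + 2 = 2.
Step 2: rate has units mmol·L⁻¹·s⁻¹; [A]^0[B]^2 has units (mmol·L⁻¹)^2.
Step 3: k = rate/([A]^0[B]^2), so units of k = (mmol·L⁻¹)^(1-2)·s⁻¹ = (mmol·L⁻¹)⁻¹·s⁻¹.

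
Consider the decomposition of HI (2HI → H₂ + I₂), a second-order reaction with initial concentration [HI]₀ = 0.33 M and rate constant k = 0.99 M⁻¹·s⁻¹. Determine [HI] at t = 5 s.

0.1253 M

Step 1: For a second-order reaction: 1/[HI] = 1/[HI]₀ + kt
Step 2: 1/[HI] = 1/0.33 + 0.99 × 5
Step 3: 1/[HI] = 3.03 + 4.95 = 7.98
Step 4: [HI] = 1/7.98 = 0.1253 M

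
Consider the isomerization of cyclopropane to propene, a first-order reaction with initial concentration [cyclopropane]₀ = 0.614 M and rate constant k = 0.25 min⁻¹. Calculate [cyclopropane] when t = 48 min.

3.773e-06 M

Step 1: For a first-order reaction: [cyclopropane] = [cyclopropane]₀ × e^(-kt)
Step 2: [cyclopropane] = 0.614 × e^(-0.25 × 48)
Step 3: [cyclopropane] = 0.614 × e^(-12)
Step 4: [cyclopropane] = 0.614 × 6.14421e-06 = 3.773e-06 M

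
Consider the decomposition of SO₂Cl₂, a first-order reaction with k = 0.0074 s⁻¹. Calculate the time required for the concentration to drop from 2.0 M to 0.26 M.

275.7 s

Step 1: For first-order: t = ln([SO₂Cl₂]₀/[SO₂Cl₂])/k
Step 2: t = ln(2.0/0.26)/0.0074
Step 3: t = ln(7.692)/0.0074
Step 4: t = 2.04/0.0074 = 275.7 s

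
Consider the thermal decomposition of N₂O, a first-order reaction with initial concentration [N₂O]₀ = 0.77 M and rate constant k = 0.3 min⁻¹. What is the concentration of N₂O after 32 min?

5.215e-05 M

Step 1: For a first-order reaction: [N₂O] = [N₂O]₀ × e^(-kt)
Step 2: [N₂O] = 0.77 × e^(-0.3 × 32)
Step 3: [N₂O] = 0.77 × e^(-9.6)
Step 4: [N₂O] = 0.77 × 6.77287e-05 = 5.215e-05 M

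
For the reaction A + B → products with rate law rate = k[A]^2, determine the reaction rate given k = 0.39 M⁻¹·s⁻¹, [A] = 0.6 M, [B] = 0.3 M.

0.1404 M/s

Step 1: The rate law is rate = k[A]^2
Step 2: Note that the rate does not depend on [B] (zero order in B).
Step 3: rate = 0.39 × (0.6)^2 = 0.1404 M/s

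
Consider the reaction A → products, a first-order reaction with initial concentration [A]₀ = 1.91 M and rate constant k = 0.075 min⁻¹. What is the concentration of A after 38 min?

0.1105 M

Step 1: For a first-order reaction: [A] = [A]₀ × e^(-kt)
Step 2: [A] = 1.91 × e^(-0.075 × 38)
Step 3: [A] = 1.91 × e^(-2.85)
Step 4: [A] = 1.91 × 0.0578443 = 0.1105 M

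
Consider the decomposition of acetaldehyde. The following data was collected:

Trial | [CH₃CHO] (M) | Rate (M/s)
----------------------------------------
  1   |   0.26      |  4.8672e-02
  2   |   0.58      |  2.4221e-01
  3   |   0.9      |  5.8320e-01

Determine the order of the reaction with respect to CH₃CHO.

second order (2)

Step 1: Compare trials to find order n where rate₂/rate₁ = ([CH₃CHO]₂/[CH₃CHO]₁)^n
Step 2: rate₂/rate₁ = 2.4221e-01/4.8672e-02 = 4.976
Step 3: [CH₃CHO]₂/[CH₃CHO]₁ = 0.58/0.26 = 2.231
Step 4: n = ln(4.976)/ln(2.231) = 2.00 ≈ 2
Step 5: The reaction is second order in CH₃CHO.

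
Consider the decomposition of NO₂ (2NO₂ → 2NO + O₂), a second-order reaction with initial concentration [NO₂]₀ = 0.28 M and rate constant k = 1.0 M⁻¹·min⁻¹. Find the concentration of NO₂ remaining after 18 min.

0.04636 M

Step 1: For a second-order reaction: 1/[NO₂] = 1/[NO₂]₀ + kt
Step 2: 1/[NO₂] = 1/0.28 + 1.0 × 18
Step 3: 1/[NO₂] = 3.571 + 18 = 21.57
Step 4: [NO₂] = 1/21.57 = 0.04636 M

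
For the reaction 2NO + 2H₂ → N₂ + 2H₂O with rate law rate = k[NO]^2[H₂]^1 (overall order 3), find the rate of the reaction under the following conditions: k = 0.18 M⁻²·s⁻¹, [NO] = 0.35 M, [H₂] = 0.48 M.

0.01058 M/s

Step 1: The rate law is rate = k[NO]^2[H₂]^1, overall order = 2+1 = 3
Step 2: Substitute values: rate = 0.18 × (0.35)^2 × (0.48)^1
Step 3: rate = 0.18 × 0.1225 × 0.48 = 0.010584 M/s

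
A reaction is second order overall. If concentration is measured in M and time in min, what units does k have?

M⁻¹·min⁻¹

Step 1: For overall order n, rate = k × (concentration)^n.
Step 2: Rate has units M·min⁻¹; concentration term has units M^2.
Step 3: k = rate / (concentration)^n, so units of k = M^(1-2)·min⁻¹ = M⁻¹·min⁻¹.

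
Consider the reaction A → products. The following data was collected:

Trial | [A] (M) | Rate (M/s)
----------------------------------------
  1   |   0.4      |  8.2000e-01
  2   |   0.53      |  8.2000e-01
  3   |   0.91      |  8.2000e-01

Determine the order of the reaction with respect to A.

zeroth order (0)

Step 1: Compare trials - when concentration changes, rate stays constant.
Step 2: rate₂/rate₁ = 8.2000e-01/8.2000e-01 = 1
Step 3: [A]₂/[A]₁ = 0.53/0.4 = 1.325
Step 4: Since rate ratio ≈ (conc ratio)^0, the reaction is zeroth order.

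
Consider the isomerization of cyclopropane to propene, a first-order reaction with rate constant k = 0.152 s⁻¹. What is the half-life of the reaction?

4.56 s

Step 1: For a first-order reaction, t₁/₂ = ln(2)/k
Step 2: t₁/₂ = ln(2)/0.152
Step 3: t₁/₂ = 0.6931/0.152 = 4.56 s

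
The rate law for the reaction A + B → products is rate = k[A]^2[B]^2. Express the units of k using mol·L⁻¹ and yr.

(mol·L⁻¹)⁻³·yr⁻¹

Step 1: Overall order = 2 + 2 = 4.
Step 2: rate has units mol·L⁻¹·yr⁻¹; [A]^2[B]^2 has units (mol·L⁻¹)^4.
Step 3: k = rate/([A]^2[B]^2), so units of k = (mol·L⁻¹)^(1-4)·yr⁻¹ = (mol·L⁻¹)⁻³·yr⁻¹.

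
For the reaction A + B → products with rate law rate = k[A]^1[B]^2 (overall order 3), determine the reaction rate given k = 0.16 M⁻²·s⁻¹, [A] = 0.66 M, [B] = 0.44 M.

0.02044 M/s

Step 1: The rate law is rate = k[A]^1[B]^2, overall order = 1+2 = 3
Step 2: Substitute values: rate = 0.16 × (0.66)^1 × (0.44)^2
Step 3: rate = 0.16 × 0.66 × 0.1936 = 0.0204442 M/s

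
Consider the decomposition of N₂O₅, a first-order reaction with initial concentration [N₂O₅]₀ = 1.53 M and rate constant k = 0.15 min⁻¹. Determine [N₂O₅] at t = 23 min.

0.04857 M

Step 1: For a first-order reaction: [N₂O₅] = [N₂O₅]₀ × e^(-kt)
Step 2: [N₂O₅] = 1.53 × e^(-0.15 × 23)
Step 3: [N₂O₅] = 1.53 × e^(-3.45)
Step 4: [N₂O₅] = 1.53 × 0.0317456 = 0.04857 M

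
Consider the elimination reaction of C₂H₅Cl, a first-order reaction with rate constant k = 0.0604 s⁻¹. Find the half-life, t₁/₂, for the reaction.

11.48 s

Step 1: For a first-order reaction, t₁/₂ = ln(2)/k
Step 2: t₁/₂ = ln(2)/0.0604
Step 3: t₁/₂ = 0.6931/0.0604 = 11.48 s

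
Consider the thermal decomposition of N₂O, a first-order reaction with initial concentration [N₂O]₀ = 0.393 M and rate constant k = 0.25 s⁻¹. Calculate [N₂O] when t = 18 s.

0.004366 M

Step 1: For a first-order reaction: [N₂O] = [N₂O]₀ × e^(-kt)
Step 2: [N₂O] = 0.393 × e^(-0.25 × 18)
Step 3: [N₂O] = 0.393 × e^(-4.5)
Step 4: [N₂O] = 0.393 × 0.011109 = 0.004366 M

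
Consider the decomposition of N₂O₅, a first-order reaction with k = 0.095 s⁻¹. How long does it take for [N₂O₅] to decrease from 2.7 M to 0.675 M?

14.59 s

Step 1: For first-order: t = ln([N₂O₅]₀/[N₂O₅])/k
Step 2: t = ln(2.7/0.675)/0.095
Step 3: t = ln(4)/0.095
Step 4: t = 1.386/0.095 = 14.59 s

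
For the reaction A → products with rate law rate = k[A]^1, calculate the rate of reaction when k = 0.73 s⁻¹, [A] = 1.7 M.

1.241 M/s

Step 1: Identify the rate law: rate = k[A]^1
Step 2: Substitute values: rate = 0.73 × (1.7)^1
Step 3: Calculate: rate = 0.73 × 1.7 = 1.241 M/s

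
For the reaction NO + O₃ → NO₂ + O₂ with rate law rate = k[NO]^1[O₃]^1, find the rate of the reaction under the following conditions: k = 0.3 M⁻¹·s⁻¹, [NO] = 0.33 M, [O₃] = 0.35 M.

0.03465 M/s

Step 1: The rate law is rate = k[NO]^1[O₃]^1
Step 2: Substitute: rate = 0.3 × (0.33)^1 × (0.35)^1
Step 3: rate = 0.3 × 0.33 × 0.35 = 0.03465 M/s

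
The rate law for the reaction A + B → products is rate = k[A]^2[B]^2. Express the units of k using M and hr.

M⁻³·hr⁻¹

Step 1: Overall order = 2 + 2 = 4.
Step 2: rate has units M·hr⁻¹; [A]^2[B]^2 has units M^4.
Step 3: k = rate/([A]^2[B]^2), so units of k = M^(1-4)·hr⁻¹ = M⁻³·hr⁻¹.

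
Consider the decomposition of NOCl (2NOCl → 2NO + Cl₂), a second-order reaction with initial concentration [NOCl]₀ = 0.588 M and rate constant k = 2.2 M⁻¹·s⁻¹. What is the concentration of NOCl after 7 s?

0.05848 M

Step 1: For a second-order reaction: 1/[NOCl] = 1/[NOCl]₀ + kt
Step 2: 1/[NOCl] = 1/0.588 + 2.2 × 7
Step 3: 1/[NOCl] = 1.701 + 15.4 = 17.1
Step 4: [NOCl] = 1/17.1 = 0.05848 M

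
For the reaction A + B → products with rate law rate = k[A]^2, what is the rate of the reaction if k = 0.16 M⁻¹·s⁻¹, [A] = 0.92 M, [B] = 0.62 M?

0.1354 M/s

Step 1: The rate law is rate = k[A]^2
Step 2: Note that the rate does not depend on [B] (zero order in B).
Step 3: rate = 0.16 × (0.92)^2 = 0.135424 M/s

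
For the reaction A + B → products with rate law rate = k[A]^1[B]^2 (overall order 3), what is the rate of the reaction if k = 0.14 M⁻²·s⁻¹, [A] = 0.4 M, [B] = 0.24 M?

0.003226 M/s

Step 1: The rate law is rate = k[A]^1[B]^2, overall order = 1+2 = 3
Step 2: Substitute values: rate = 0.14 × (0.4)^1 × (0.24)^2
Step 3: rate = 0.14 × 0.4 × 0.0576 = 0.0032256 M/s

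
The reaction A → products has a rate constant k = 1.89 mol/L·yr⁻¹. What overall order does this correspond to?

zeroth order (0)

Step 1: The units of k for an nth-order reaction are (concentration)^(1-n)·(time)⁻¹.
Step 2: Here k has units mol/L·yr⁻¹, so the concentration exponent is 1.
Step 3: 1 - n = 1 ⇒ n = 0. The reaction is zeroth order.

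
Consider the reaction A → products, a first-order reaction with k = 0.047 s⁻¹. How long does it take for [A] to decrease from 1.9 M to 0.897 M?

15.97 s

Step 1: For first-order: t = ln([A]₀/[A])/k
Step 2: t = ln(1.9/0.897)/0.047
Step 3: t = ln(2.118)/0.047
Step 4: t = 0.7506/0.047 = 15.97 s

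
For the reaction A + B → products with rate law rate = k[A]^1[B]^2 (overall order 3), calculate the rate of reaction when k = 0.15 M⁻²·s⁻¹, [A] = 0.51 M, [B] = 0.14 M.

0.001499 M/s

Step 1: The rate law is rate = k[A]^1[B]^2, overall order = 1+2 = 3
Step 2: Substitute values: rate = 0.15 × (0.51)^1 × (0.14)^2
Step 3: rate = 0.15 × 0.51 × 0.0196 = 0.0014994 M/s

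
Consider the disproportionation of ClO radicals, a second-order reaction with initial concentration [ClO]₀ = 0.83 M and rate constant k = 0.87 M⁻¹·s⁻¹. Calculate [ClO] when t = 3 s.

0.2621 M

Step 1: For a second-order reaction: 1/[ClO] = 1/[ClO]₀ + kt
Step 2: 1/[ClO] = 1/0.83 + 0.87 × 3
Step 3: 1/[ClO] = 1.205 + 2.61 = 3.815
Step 4: [ClO] = 1/3.815 = 0.2621 M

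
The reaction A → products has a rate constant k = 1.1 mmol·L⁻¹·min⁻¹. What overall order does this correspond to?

zeroth order (0)

Step 1: The units of k for an nth-order reaction are (concentration)^(1-n)·(time)⁻¹.
Step 2: Here k has units mmol·L⁻¹·min⁻¹, so the concentration exponent is 1.
Step 3: 1 - n = 1 ⇒ n = 0. The reaction is zeroth order.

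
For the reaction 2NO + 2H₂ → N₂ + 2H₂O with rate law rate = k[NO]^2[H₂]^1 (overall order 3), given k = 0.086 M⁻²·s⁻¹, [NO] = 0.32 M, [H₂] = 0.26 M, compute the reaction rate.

0.00229 M/s

Step 1: The rate law is rate = k[NO]^2[H₂]^1, overall order = 2+1 = 3
Step 2: Substitute values: rate = 0.086 × (0.32)^2 × (0.26)^1
Step 3: rate = 0.086 × 0.1024 × 0.26 = 0.00228966 M/s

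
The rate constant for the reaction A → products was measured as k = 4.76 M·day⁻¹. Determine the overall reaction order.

zeroth order (0)

Step 1: The units of k for an nth-order reaction are (concentration)^(1-n)·(time)⁻¹.
Step 2: Here k has units M·day⁻¹, so the concentration exponent is 1.
Step 3: 1 - n = 1 ⇒ n = 0. The reaction is zeroth order.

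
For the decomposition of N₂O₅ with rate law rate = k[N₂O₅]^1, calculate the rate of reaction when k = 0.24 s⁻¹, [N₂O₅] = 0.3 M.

0.072 M/s

Step 1: Identify the rate law: rate = k[N₂O₅]^1
Step 2: Substitute values: rate = 0.24 × (0.3)^1
Step 3: Calculate: rate = 0.24 × 0.3 = 0.072 M/s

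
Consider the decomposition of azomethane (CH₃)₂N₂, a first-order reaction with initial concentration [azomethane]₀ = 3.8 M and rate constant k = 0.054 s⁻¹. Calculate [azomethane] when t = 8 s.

2.467 M

Step 1: For a first-order reaction: [azomethane] = [azomethane]₀ × e^(-kt)
Step 2: [azomethane] = 3.8 × e^(-0.054 × 8)
Step 3: [azomethane] = 3.8 × e^(-0.432)
Step 4: [azomethane] = 3.8 × 0.649209 = 2.467 M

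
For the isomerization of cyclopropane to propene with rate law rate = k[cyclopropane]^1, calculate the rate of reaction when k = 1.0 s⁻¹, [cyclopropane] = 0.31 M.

0.31 M/s

Step 1: Identify the rate law: rate = k[cyclopropane]^1
Step 2: Substitute values: rate = 1.0 × (0.31)^1
Step 3: Calculate: rate = 1.0 × 0.31 = 0.31 M/s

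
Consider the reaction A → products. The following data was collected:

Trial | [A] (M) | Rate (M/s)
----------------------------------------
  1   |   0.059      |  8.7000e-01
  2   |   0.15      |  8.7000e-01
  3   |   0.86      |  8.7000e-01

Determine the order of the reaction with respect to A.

zeroth order (0)

Step 1: Compare trials - when concentration changes, rate stays constant.
Step 2: rate₂/rate₁ = 8.7000e-01/8.7000e-01 = 1
Step 3: [A]₂/[A]₁ = 0.15/0.059 = 2.542
Step 4: Since rate ratio ≈ (conc ratio)^0, the reaction is zeroth order.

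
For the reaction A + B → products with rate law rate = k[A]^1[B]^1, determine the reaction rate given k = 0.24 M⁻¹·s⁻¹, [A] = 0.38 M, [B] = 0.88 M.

0.08026 M/s

Step 1: The rate law is rate = k[A]^1[B]^1
Step 2: Substitute: rate = 0.24 × (0.38)^1 × (0.88)^1
Step 3: rate = 0.24 × 0.38 × 0.88 = 0.080256 M/s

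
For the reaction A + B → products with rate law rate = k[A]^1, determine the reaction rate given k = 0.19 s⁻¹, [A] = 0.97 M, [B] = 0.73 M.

0.1843 M/s

Step 1: The rate law is rate = k[A]^1
Step 2: Note that the rate does not depend on [B] (zero order in B).
Step 3: rate = 0.19 × (0.97)^1 = 0.1843 M/s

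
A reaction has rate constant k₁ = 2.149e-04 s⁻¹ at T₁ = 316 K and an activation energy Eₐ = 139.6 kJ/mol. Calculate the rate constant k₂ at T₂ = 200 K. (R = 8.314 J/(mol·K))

8.867e-18 s⁻¹

Step 1: Use the two-temperature Arrhenius form: ln(k₂/k₁) = -Eₐ/R × (1/T₂ - 1/T₁)
Step 2: Convert Eₐ to J/mol: 139.6 kJ/mol = 139600 J/mol
Step 3: 1/T₂ - 1/T₁ = 1/200 - 1/316 = 1.835443e-03 K⁻¹
Step 4: ln(k₂/k₁) = -139600/8.314 × 1.835443e-03 = -30.81884
Step 5: k₂ = k₁ × exp(-30.81884) = 2.149e-04 × 4.12618e-14 = 8.867e-18 s⁻¹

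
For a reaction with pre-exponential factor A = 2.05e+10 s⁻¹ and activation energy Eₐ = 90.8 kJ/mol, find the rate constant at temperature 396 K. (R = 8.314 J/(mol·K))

2.16e-02 s⁻¹

Step 1: Use the Arrhenius equation: k = A × exp(-Eₐ/RT)
Step 2: Convert Eₐ to J/mol: 90.8 kJ/mol = 90800 J/mol
Step 3: Calculate the exponent: -Eₐ/(RT) = -90800/(8.314 × 396) = -27.57914
Step 4: k = 2.05e+10 × exp(-27.57914)
Step 5: k = 2.05e+10 × 1.05325e-12 = 2.1592e-02 s⁻¹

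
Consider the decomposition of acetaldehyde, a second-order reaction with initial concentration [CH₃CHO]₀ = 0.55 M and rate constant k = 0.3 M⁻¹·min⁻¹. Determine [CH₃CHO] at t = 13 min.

0.1749 M

Step 1: For a second-order reaction: 1/[CH₃CHO] = 1/[CH₃CHO]₀ + kt
Step 2: 1/[CH₃CHO] = 1/0.55 + 0.3 × 13
Step 3: 1/[CH₃CHO] = 1.818 + 3.9 = 5.718
Step 4: [CH₃CHO] = 1/5.718 = 0.1749 M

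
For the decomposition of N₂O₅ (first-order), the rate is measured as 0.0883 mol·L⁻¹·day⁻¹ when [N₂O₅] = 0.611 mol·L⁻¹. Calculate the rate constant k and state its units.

0.1445 day⁻¹

Step 1: rate = k[N₂O₅]^1, so k = rate / [N₂O₅]^1.
Step 2: k = 0.0883 / (0.611)^1 = 0.0883 / 0.611.
Step 3: k = 0.1445 day⁻¹.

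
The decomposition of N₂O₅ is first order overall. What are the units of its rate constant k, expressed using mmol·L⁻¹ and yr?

yr⁻¹

Step 1: For overall order n, rate = k × (concentration)^n.
Step 2: Rate has units mmol·L⁻¹·yr⁻¹; concentration term has units (mmol·L⁻¹)^1.
Step 3: k = rate / (concentration)^n, so units of k = (mmol·L⁻¹)^(1-1)·yr⁻¹ = yr⁻¹.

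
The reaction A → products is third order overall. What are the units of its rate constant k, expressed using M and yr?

M⁻²·yr⁻¹

Step 1: For overall order n, rate = k × (concentration)^n.
Step 2: Rate has units M·yr⁻¹; concentration term has units M^3.
Step 3: k = rate / (concentration)^n, so units of k = M^(1-3)·yr⁻¹ = M⁻²·yr⁻¹.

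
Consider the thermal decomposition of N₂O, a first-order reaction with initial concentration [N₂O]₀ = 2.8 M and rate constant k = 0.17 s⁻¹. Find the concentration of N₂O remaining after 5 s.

1.197 M

Step 1: For a first-order reaction: [N₂O] = [N₂O]₀ × e^(-kt)
Step 2: [N₂O] = 2.8 × e^(-0.17 × 5)
Step 3: [N₂O] = 2.8 × e^(-0.85)
Step 4: [N₂O] = 2.8 × 0.427415 = 1.197 M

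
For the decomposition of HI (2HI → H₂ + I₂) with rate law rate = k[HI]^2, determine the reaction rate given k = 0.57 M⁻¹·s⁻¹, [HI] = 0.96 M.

0.5253 M/s

Step 1: Identify the rate law: rate = k[HI]^2
Step 2: Substitute values: rate = 0.57 × (0.96)^2
Step 3: Calculate: rate = 0.57 × 0.9216 = 0.525312 M/s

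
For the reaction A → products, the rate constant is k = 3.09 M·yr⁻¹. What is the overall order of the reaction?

zeroth order (0)

Step 1: The units of k for an nth-order reaction are (concentration)^(1-n)·(time)⁻¹.
Step 2: Here k has units M·yr⁻¹, so the concentration exponent is 1.
Step 3: 1 - n = 1 ⇒ n = 0. The reaction is zeroth order.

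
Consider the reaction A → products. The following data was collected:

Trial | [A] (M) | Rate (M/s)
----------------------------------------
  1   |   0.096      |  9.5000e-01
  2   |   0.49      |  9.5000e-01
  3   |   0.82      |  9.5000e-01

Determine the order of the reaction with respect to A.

zeroth order (0)

Step 1: Compare trials - when concentration changes, rate stays constant.
Step 2: rate₂/rate₁ = 9.5000e-01/9.5000e-01 = 1
Step 3: [A]₂/[A]₁ = 0.49/0.096 = 5.104
Step 4: Since rate ratio ≈ (conc ratio)^0, the reaction is zeroth order.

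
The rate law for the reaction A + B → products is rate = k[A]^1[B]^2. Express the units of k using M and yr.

M⁻²·yr⁻¹

Step 1: Overall order = 1 + 2 = 3.
Step 2: rate has units M·yr⁻¹; [A]^1[B]^2 has units M^3.
Step 3: k = rate/([A]^1[B]^2), so units of k = M^(1-3)·yr⁻¹ = M⁻²·yr⁻¹.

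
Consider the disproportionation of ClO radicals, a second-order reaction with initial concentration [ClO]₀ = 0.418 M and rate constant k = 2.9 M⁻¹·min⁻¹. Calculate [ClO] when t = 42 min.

0.008052 M

Step 1: For a second-order reaction: 1/[ClO] = 1/[ClO]₀ + kt
Step 2: 1/[ClO] = 1/0.418 + 2.9 × 42
Step 3: 1/[ClO] = 2.392 + 121.8 = 124.2
Step 4: [ClO] = 1/124.2 = 0.008052 M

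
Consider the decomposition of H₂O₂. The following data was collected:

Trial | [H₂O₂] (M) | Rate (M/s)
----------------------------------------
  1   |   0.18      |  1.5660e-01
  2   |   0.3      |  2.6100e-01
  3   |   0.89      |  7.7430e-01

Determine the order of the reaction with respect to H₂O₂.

first order (1)

Step 1: Compare trials to find order n where rate₂/rate₁ = ([H₂O₂]₂/[H₂O₂]₁)^n
Step 2: rate₂/rate₁ = 2.6100e-01/1.5660e-01 = 1.667
Step 3: [H₂O₂]₂/[H₂O₂]₁ = 0.3/0.18 = 1.667
Step 4: n = ln(1.667)/ln(1.667) = 1.00 ≈ 1
Step 5: The reaction is first order in H₂O₂.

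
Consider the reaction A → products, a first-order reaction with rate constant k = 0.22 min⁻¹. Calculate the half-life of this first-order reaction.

3.151 min

Step 1: For a first-order reaction, t₁/₂ = ln(2)/k
Step 2: t₁/₂ = ln(2)/0.22
Step 3: t₁/₂ = 0.6931/0.22 = 3.151 min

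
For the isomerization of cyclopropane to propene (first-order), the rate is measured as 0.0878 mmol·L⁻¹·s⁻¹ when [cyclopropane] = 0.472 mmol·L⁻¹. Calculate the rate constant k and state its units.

0.186 s⁻¹

Step 1: rate = k[cyclopropane]^1, so k = rate / [cyclopropane]^1.
Step 2: k = 0.0878 / (0.472)^1 = 0.0878 / 0.472.
Step 3: k = 0.186 s⁻¹.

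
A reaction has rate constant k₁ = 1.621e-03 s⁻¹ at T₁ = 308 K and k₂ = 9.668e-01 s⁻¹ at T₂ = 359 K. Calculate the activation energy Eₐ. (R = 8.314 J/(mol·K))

115.2 kJ/mol

Step 1: Use the two-temperature Arrhenius form: ln(k₂/k₁) = -Eₐ/R × (1/T₂ - 1/T₁)
Step 2: ln(k₂/k₁) = ln(9.668e-01/1.621e-03) = ln(596.422) = 6.39095
Step 3: 1/T₂ - 1/T₁ = 1/359 - 1/308 = -4.612379e-04 K⁻¹
Step 4: Eₐ = -R × ln(k₂/k₁) / (1/T₂ - 1/T₁) = -8.314 × 6.39095 / -4.612379e-04
Step 5: Eₐ = 1.1520e+05 J/mol = 115.2 kJ/mol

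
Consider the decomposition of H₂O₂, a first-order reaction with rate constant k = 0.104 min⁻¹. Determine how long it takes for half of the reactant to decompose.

6.665 min

Step 1: For a first-order reaction, t₁/₂ = ln(2)/k
Step 2: t₁/₂ = ln(2)/0.104
Step 3: t₁/₂ = 0.6931/0.104 = 6.665 min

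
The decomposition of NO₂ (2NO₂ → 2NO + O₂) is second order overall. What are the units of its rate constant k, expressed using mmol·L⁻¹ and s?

(mmol·L⁻¹)⁻¹·s⁻¹

Step 1: For overall order n, rate = k × (concentration)^n.
Step 2: Rate has units mmol·L⁻¹·s⁻¹; concentration term has units (mmol·L⁻¹)^2.
Step 3: k = rate / (concentration)^n, so units of k = (mmol·L⁻¹)^(1-2)·s⁻¹ = (mmol·L⁻¹)⁻¹·s⁻¹.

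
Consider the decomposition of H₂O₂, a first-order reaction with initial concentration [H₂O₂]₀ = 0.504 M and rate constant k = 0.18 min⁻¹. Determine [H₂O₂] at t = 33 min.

0.001327 M

Step 1: For a first-order reaction: [H₂O₂] = [H₂O₂]₀ × e^(-kt)
Step 2: [H₂O₂] = 0.504 × e^(-0.18 × 33)
Step 3: [H₂O₂] = 0.504 × e^(-5.94)
Step 4: [H₂O₂] = 0.504 × 0.00263203 = 0.001327 M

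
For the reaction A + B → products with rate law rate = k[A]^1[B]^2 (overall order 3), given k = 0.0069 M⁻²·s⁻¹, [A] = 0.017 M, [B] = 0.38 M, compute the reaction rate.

1.694e-05 M/s

Step 1: The rate law is rate = k[A]^1[B]^2, overall order = 1+2 = 3
Step 2: Substitute values: rate = 0.0069 × (0.017)^1 × (0.38)^2
Step 3: rate = 0.0069 × 0.017 × 0.1444 = 1.69381e-05 M/s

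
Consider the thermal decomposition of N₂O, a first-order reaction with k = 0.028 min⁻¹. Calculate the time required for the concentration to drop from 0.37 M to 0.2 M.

21.97 min

Step 1: For first-order: t = ln([N₂O]₀/[N₂O])/k
Step 2: t = ln(0.37/0.2)/0.028
Step 3: t = ln(1.85)/0.028
Step 4: t = 0.6152/0.028 = 21.97 min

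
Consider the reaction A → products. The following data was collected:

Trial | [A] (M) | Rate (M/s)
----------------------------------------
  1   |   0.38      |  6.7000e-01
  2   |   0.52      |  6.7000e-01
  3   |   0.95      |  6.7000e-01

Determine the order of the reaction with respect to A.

zeroth order (0)

Step 1: Compare trials - when concentration changes, rate stays constant.
Step 2: rate₂/rate₁ = 6.7000e-01/6.7000e-01 = 1
Step 3: [A]₂/[A]₁ = 0.52/0.38 = 1.368
Step 4: Since rate ratio ≈ (conc ratio)^0, the reaction is zeroth order.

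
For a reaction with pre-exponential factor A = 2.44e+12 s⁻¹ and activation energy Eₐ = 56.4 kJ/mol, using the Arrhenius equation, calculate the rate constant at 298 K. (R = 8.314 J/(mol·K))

3.17e+02 s⁻¹

Step 1: Use the Arrhenius equation: k = A × exp(-Eₐ/RT)
Step 2: Convert Eₐ to J/mol: 56.4 kJ/mol = 56400 J/mol
Step 3: Calculate the exponent: -Eₐ/(RT) = -56400/(8.314 × 298) = -22.76422
Step 4: k = 2.44e+12 × exp(-22.76422)
Step 5: k = 2.44e+12 × 1.29905e-10 = 3.1697e+02 s⁻¹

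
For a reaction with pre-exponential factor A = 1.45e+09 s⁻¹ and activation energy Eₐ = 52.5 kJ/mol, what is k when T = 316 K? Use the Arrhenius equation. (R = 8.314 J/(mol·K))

3.04e+00 s⁻¹

Step 1: Use the Arrhenius equation: k = A × exp(-Eₐ/RT)
Step 2: Convert Eₐ to J/mol: 52.5 kJ/mol = 52500 J/mol
Step 3: Calculate the exponent: -Eₐ/(RT) = -52500/(8.314 × 316) = -19.98307
Step 4: k = 1.45e+09 × exp(-19.98307)
Step 5: k = 1.45e+09 × 2.09635e-09 = 3.0397e+00 s⁻¹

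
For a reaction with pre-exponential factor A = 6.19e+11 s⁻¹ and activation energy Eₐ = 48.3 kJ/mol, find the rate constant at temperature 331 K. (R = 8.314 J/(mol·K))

1.48e+04 s⁻¹

Step 1: Use the Arrhenius equation: k = A × exp(-Eₐ/RT)
Step 2: Convert Eₐ to J/mol: 48.3 kJ/mol = 48300 J/mol
Step 3: Calculate the exponent: -Eₐ/(RT) = -48300/(8.314 × 331) = -17.55129
Step 4: k = 6.19e+11 × exp(-17.55129)
Step 5: k = 6.19e+11 × 2.38546e-08 = 1.4766e+04 s⁻¹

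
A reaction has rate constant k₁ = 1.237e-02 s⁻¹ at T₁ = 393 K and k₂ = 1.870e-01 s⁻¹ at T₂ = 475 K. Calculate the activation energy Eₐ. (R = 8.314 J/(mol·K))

51.4 kJ/mol

Step 1: Use the two-temperature Arrhenius form: ln(k₂/k₁) = -Eₐ/R × (1/T₂ - 1/T₁)
Step 2: ln(k₂/k₁) = ln(1.870e-01/1.237e-02) = ln(15.1172) = 2.71583
Step 3: 1/T₂ - 1/T₁ = 1/475 - 1/393 = -4.392661e-04 K⁻¹
Step 4: Eₐ = -R × ln(k₂/k₁) / (1/T₂ - 1/T₁) = -8.314 × 2.71583 / -4.392661e-04
Step 5: Eₐ = 5.1403e+04 J/mol = 51.4 kJ/mol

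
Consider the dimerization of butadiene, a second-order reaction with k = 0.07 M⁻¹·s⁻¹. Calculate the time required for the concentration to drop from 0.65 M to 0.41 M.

12.87 s

Step 1: For second-order: t = (1/[C₄H₆] - 1/[C₄H₆]₀)/k
Step 2: t = (1/0.41 - 1/0.65)/0.07
Step 3: t = (2.439 - 1.538)/0.07
Step 4: t = 0.9006/0.07 = 12.87 s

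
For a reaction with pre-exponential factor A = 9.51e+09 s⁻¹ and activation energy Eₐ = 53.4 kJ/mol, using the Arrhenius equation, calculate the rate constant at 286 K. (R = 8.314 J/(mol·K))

1.68e+00 s⁻¹

Step 1: Use the Arrhenius equation: k = A × exp(-Eₐ/RT)
Step 2: Convert Eₐ to J/mol: 53.4 kJ/mol = 53400 J/mol
Step 3: Calculate the exponent: -Eₐ/(RT) = -53400/(8.314 × 286) = -22.45770
Step 4: k = 9.51e+09 × exp(-22.45770)
Step 5: k = 9.51e+09 × 1.76500e-10 = 1.6785e+00 s⁻¹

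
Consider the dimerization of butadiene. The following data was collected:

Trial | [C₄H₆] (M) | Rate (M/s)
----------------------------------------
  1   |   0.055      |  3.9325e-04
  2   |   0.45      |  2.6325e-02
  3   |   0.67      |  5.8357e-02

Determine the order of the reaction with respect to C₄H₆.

second order (2)

Step 1: Compare trials to find order n where rate₂/rate₁ = ([C₄H₆]₂/[C₄H₆]₁)^n
Step 2: rate₂/rate₁ = 2.6325e-02/3.9325e-04 = 66.94
Step 3: [C₄H₆]₂/[C₄H₆]₁ = 0.45/0.055 = 8.182
Step 4: n = ln(66.94)/ln(8.182) = 2.00 ≈ 2
Step 5: The reaction is second order in C₄H₆.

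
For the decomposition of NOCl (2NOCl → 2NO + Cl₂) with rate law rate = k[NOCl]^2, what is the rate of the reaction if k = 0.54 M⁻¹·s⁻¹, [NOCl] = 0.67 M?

0.2424 M/s

Step 1: Identify the rate law: rate = k[NOCl]^2
Step 2: Substitute values: rate = 0.54 × (0.67)^2
Step 3: Calculate: rate = 0.54 × 0.4489 = 0.242406 M/s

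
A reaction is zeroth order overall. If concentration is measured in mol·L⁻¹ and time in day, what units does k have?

mol·L⁻¹·day⁻¹

Step 1: For overall order n, rate = k × (concentration)^n.
Step 2: Rate has units mol·L⁻¹·day⁻¹; concentration term has units (mol·L⁻¹)^0.
Step 3: k = rate / (concentration)^n, so units of k = (mol·L⁻¹)^(1-0)·day⁻¹ = mol·L⁻¹·day⁻¹.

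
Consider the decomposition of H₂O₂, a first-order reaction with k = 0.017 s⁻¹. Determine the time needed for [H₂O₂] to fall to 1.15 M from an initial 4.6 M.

81.55 s

Step 1: For first-order: t = ln([H₂O₂]₀/[H₂O₂])/k
Step 2: t = ln(4.6/1.15)/0.017
Step 3: t = ln(4)/0.017
Step 4: t = 1.386/0.017 = 81.55 s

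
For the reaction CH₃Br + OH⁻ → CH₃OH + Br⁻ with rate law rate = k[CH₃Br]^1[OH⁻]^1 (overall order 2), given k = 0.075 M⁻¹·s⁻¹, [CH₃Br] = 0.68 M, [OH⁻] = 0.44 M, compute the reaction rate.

0.02244 M/s

Step 1: The rate law is rate = k[CH₃Br]^1[OH⁻]^1, overall order = 1+1 = 2
Step 2: Substitute values: rate = 0.075 × (0.68)^1 × (0.44)^1
Step 3: rate = 0.075 × 0.68 × 0.44 = 0.02244 M/s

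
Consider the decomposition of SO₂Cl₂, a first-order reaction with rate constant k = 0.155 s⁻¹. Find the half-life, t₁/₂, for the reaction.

4.472 s

Step 1: For a first-order reaction, t₁/₂ = ln(2)/k
Step 2: t₁/₂ = ln(2)/0.155
Step 3: t₁/₂ = 0.6931/0.155 = 4.472 s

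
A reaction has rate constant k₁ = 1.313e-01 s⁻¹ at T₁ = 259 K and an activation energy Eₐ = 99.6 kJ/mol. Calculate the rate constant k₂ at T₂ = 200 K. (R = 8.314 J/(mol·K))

1.557e-07 s⁻¹

Step 1: Use the two-temperature Arrhenius form: ln(k₂/k₁) = -Eₐ/R × (1/T₂ - 1/T₁)
Step 2: Convert Eₐ to J/mol: 99.6 kJ/mol = 99600 J/mol
Step 3: 1/T₂ - 1/T₁ = 1/200 - 1/259 = 1.138996e-03 K⁻¹
Step 4: ln(k₂/k₁) = -99600/8.314 × 1.138996e-03 = -13.64494
Step 5: k₂ = k₁ × exp(-13.64494) = 1.313e-01 × 1.18598e-06 = 1.557e-07 s⁻¹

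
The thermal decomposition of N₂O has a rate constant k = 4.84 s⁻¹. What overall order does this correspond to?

first order (1)

Step 1: The units of k for an nth-order reaction are (concentration)^(1-n)·(time)⁻¹.
Step 2: Here k has units s⁻¹, so the concentration exponent is 0.
Step 3: 1 - n = 0 ⇒ n = 1. The reaction is first order.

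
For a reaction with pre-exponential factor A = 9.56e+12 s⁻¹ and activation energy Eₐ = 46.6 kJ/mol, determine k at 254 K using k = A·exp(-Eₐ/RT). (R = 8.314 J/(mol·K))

2.49e+03 s⁻¹

Step 1: Use the Arrhenius equation: k = A × exp(-Eₐ/RT)
Step 2: Convert Eₐ to J/mol: 46.6 kJ/mol = 46600 J/mol
Step 3: Calculate the exponent: -Eₐ/(RT) = -46600/(8.314 × 254) = -22.06694
Step 4: k = 9.56e+12 × exp(-22.06694)
Step 5: k = 9.56e+12 × 2.60885e-10 = 2.4941e+03 s⁻¹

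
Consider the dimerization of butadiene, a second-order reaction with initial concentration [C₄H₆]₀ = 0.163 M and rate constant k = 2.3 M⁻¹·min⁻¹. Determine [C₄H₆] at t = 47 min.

0.008754 M

Step 1: For a second-order reaction: 1/[C₄H₆] = 1/[C₄H₆]₀ + kt
Step 2: 1/[C₄H₆] = 1/0.163 + 2.3 × 47
Step 3: 1/[C₄H₆] = 6.135 + 108.1 = 114.2
Step 4: [C₄H₆] = 1/114.2 = 0.008754 M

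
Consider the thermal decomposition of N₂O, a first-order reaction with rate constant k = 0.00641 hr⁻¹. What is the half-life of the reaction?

108.1 hr

Step 1: For a first-order reaction, t₁/₂ = ln(2)/k
Step 2: t₁/₂ = ln(2)/0.00641
Step 3: t₁/₂ = 0.6931/0.00641 = 108.1 hr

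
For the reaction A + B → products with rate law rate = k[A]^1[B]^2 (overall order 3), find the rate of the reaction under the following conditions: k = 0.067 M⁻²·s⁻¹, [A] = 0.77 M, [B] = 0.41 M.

0.008672 M/s

Step 1: The rate law is rate = k[A]^1[B]^2, overall order = 1+2 = 3
Step 2: Substitute values: rate = 0.067 × (0.77)^1 × (0.41)^2
Step 3: rate = 0.067 × 0.77 × 0.1681 = 0.00867228 M/s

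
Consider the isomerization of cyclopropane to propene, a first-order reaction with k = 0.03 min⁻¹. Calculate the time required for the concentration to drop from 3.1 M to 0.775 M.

46.21 min

Step 1: For first-order: t = ln([cyclopropane]₀/[cyclopropane])/k
Step 2: t = ln(3.1/0.775)/0.03
Step 3: t = ln(4)/0.03
Step 4: t = 1.386/0.03 = 46.21 min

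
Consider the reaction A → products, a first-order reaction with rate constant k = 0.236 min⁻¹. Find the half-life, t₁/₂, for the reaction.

2.937 min

Step 1: For a first-order reaction, t₁/₂ = ln(2)/k
Step 2: t₁/₂ = ln(2)/0.236
Step 3: t₁/₂ = 0.6931/0.236 = 2.937 min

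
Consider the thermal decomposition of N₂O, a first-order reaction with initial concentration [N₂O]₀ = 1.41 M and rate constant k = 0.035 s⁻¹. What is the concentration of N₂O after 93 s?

0.0544 M

Step 1: For a first-order reaction: [N₂O] = [N₂O]₀ × e^(-kt)
Step 2: [N₂O] = 1.41 × e^(-0.035 × 93)
Step 3: [N₂O] = 1.41 × e^(-3.255)
Step 4: [N₂O] = 1.41 × 0.0385808 = 0.0544 M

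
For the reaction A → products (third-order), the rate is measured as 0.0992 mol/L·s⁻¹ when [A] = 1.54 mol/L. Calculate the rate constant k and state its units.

0.02716 (mol/L)⁻²·s⁻¹

Step 1: rate = k[A]^3, so k = rate / [A]^3.
Step 2: k = 0.0992 / (1.54)^3 = 0.0992 / 3.652.
Step 3: k = 0.02716 (mol/L)⁻²·s⁻¹.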